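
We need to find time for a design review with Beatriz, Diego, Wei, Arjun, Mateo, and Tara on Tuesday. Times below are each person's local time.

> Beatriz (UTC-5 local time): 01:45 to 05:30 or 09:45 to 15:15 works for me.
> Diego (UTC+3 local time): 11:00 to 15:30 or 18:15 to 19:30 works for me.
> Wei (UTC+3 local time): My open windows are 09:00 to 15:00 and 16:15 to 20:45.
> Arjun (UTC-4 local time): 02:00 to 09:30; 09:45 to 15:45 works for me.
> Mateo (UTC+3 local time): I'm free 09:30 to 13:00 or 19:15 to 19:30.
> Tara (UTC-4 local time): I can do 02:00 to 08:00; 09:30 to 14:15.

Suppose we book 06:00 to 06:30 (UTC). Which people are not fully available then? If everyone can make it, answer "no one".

Beatriz, Diego, Mateo

Beatriz in UTC: 06:45-10:30, 14:45-20:15 (add 5h to convert from UTC-5).
Diego in UTC: 08:00-12:30, 15:15-16:30 (subtract 3h to convert from UTC+3).
Wei in UTC: 06:00-12:00, 13:15-17:45 (subtract 3h to convert from UTC+3).
Arjun in UTC: 06:00-13:30, 13:45-19:45 (add 4h to convert from UTC-4).
Mateo in UTC: 06:30-10:00, 16:15-16:30 (subtract 3h to convert from UTC+3).
Tara in UTC: 06:00-12:00, 13:30-18:15 (add 4h to convert from UTC-4).
Beatriz: not fully free for 06:00-06:30. Diego: not fully free for 06:00-06:30. Wei: free for 06:00-06:30. Arjun: free for 06:00-06:30. Mateo: not fully free for 06:00-06:30. Tara: free for 06:00-06:30.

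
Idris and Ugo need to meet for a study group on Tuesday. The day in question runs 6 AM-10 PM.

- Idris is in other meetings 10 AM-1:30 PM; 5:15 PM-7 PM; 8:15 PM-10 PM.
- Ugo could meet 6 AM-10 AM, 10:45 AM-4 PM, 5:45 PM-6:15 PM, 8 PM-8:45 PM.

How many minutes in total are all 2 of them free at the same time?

405

Idris free: 06:00-10:00, 13:30-17:15, 19:00-20:15 (invert busy blocks within the working day).
Ugo free: 06:00-10:00, 10:45-16:00, 17:45-18:15, 20:00-20:45.
Idris ∩ Ugo: 06:00-10:00, 13:30-16:00, 20:00-20:15.
Summing the common windows: 240 + 150 + 15 = 405 minutes.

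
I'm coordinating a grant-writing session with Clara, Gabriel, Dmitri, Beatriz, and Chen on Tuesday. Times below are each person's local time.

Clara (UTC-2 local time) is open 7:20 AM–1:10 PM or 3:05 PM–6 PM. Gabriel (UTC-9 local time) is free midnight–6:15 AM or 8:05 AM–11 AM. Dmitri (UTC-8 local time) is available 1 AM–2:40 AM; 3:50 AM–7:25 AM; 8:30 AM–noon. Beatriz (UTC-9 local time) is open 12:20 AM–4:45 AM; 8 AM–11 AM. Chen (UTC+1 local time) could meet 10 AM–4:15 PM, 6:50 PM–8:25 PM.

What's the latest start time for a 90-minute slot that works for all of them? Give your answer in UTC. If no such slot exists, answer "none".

Clara in UTC: 09:20-15:10, 17:05-20:00 (add 2h to convert from UTC-2).
Gabriel in UTC: 09:00-15:15, 17:05-20:00 (add 9h to convert from UTC-9).
Dmitri in UTC: 09:00-10:40, 11:50-15:25, 16:30-20:00 (add 8h to convert from UTC-8).
Beatriz in UTC: 09:20-13:45, 17:00-20:00 (add 9h to convert from UTC-9).
Chen in UTC: 09:00-15:15, 17:50-19:25 (subtract 1h to convert from UTC+1).
Clara ∩ Gabriel: 09:20-15:10, 17:05-20:00.
Clara ∩ Gabriel ∩ Dmitri: 09:20-10:40, 11:50-15:10, 17:05-20:00.
Clara ∩ Gabriel ∩ Dmitri ∩ Beatriz: 09:20-10:40, 11:50-13:45, 17:05-20:00.
Clara ∩ Gabriel ∩ Dmitri ∩ Beatriz ∩ Chen: 09:20-10:40, 11:50-13:45, 17:50-19:25.
Those are the intersection windows.
The last common window of at least 90 minutes is 17:50-19:25; a 90-minute meeting can start as late as 17:55 and still end by 19:25.

17:55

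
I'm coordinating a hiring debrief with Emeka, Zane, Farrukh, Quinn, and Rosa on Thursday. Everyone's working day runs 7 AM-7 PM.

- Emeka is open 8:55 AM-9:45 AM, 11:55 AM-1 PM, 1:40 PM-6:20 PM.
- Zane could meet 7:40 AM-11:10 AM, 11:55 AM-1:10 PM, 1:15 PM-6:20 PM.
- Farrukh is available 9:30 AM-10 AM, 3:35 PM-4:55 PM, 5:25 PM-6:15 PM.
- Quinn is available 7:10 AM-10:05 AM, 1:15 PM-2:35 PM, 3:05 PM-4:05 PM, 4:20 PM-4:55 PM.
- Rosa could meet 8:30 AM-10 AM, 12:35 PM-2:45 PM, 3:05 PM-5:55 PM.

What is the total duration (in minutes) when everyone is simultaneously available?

Emeka ∩ Zane: 08:55-09:45, 11:55-13:00, 13:40-18:20.
Emeka ∩ Zane ∩ Farrukh: 09:30-09:45, 15:35-16:55, 17:25-18:15.
Emeka ∩ Zane ∩ Farrukh ∩ Quinn: 09:30-09:45, 15:35-16:05, 16:20-16:55.
Emeka ∩ Zane ∩ Farrukh ∩ Quinn ∩ Rosa: 09:30-09:45, 15:35-16:05, 16:20-16:55.
So the common availability across everyone is 09:30-09:45, 15:35-16:05, 16:20-16:55.
Summing the common windows: 15 + 30 + 35 = 80 minutes.

80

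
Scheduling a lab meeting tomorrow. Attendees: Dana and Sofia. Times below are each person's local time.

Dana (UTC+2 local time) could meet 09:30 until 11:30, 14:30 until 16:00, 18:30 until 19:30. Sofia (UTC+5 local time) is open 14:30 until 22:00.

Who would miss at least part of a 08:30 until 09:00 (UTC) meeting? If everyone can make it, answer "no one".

Sofia

Dana in UTC: 07:30-09:30, 12:30-14:00, 16:30-17:30 (subtract 2h to convert from UTC+2).
Sofia in UTC: 09:30-17:00 (subtract 5h to convert from UTC+5).
Dana: free for 08:30-09:00. Sofia: not fully free for 08:30-09:00.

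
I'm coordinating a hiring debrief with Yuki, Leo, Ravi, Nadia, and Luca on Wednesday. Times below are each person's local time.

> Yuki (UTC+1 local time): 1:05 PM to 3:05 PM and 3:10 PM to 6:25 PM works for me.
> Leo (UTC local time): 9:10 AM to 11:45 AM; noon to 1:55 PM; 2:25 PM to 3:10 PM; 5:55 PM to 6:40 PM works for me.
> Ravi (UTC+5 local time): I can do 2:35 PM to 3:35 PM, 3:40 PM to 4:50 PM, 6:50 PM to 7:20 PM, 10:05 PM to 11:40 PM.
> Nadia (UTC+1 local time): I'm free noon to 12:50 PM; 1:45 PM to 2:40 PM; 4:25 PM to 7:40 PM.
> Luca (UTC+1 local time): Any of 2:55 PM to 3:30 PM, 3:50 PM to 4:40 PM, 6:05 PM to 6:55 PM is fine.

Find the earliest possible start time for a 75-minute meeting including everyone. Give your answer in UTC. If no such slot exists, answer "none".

Yuki in UTC: 12:05-14:05, 14:10-17:25 (subtract 1h to convert from UTC+1).
Leo in UTC: 09:10-11:45, 12:00-13:55, 14:25-15:10, 17:55-18:40.
Ravi in UTC: 09:35-10:35, 10:40-11:50, 13:50-14:20, 17:05-18:40 (subtract 5h to convert from UTC+5).
Nadia in UTC: 11:00-11:50, 12:45-13:40, 15:25-18:40 (subtract 1h to convert from UTC+1).
Luca in UTC: 13:55-14:30, 14:50-15:40, 17:05-17:55 (subtract 1h to convert from UTC+1).
Yuki ∩ Leo: 12:05-13:55, 14:25-15:10.
Yuki ∩ Leo ∩ Ravi: 13:50-13:55.
Yuki ∩ Leo ∩ Ravi ∩ Nadia: ∅.
Yuki ∩ Leo ∩ Ravi ∩ Nadia ∩ Luca: ∅.
There is no time when everyone is free.
No common window is at least 75 minutes long.

none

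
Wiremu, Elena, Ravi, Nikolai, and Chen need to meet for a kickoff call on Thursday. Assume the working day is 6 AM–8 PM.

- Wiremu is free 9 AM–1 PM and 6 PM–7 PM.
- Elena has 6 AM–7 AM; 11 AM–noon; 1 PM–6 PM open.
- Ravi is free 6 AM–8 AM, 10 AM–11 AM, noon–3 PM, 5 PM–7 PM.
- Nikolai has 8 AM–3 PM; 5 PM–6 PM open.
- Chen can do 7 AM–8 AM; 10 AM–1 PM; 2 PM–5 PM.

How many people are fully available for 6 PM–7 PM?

2

Wiremu and Ravi can make the full 18:00-19:00 slot — that's 2.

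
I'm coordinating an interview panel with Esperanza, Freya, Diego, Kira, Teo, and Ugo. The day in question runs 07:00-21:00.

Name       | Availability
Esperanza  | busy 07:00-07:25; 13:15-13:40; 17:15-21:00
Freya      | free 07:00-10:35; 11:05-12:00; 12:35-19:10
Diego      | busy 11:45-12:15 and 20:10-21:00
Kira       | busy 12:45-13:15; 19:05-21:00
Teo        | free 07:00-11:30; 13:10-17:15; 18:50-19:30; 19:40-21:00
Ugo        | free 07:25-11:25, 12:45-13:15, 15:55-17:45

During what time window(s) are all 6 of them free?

07:25-10:35, 11:05-11:25, 15:55-17:15

Esperanza free: 07:25-13:15, 13:40-17:15 (invert busy blocks within the working day).
Freya free: 07:00-10:35, 11:05-12:00, 12:35-19:10.
Diego free: 07:00-11:45, 12:15-20:10 (invert busy blocks within the working day).
Kira free: 07:00-12:45, 13:15-19:05 (invert busy blocks within the working day).
Teo free: 07:00-11:30, 13:10-17:15, 18:50-19:30, 19:40-21:00.
Ugo free: 07:25-11:25, 12:45-13:15, 15:55-17:45.
Esperanza ∩ Freya: 07:25-10:35, 11:05-12:00, 12:35-13:15, 13:40-17:15.
Esperanza ∩ Freya ∩ Diego: 07:25-10:35, 11:05-11:45, 12:35-13:15, 13:40-17:15.
Esperanza ∩ Freya ∩ Diego ∩ Kira: 07:25-10:35, 11:05-11:45, 12:35-12:45, 13:40-17:15.
Esperanza ∩ Freya ∩ Diego ∩ Kira ∩ Teo: 07:25-10:35, 11:05-11:30, 13:40-17:15.
Esperanza ∩ Freya ∩ Diego ∩ Kira ∩ Teo ∩ Ugo: 07:25-10:35, 11:05-11:25, 15:55-17:15.
Those are the intersection windows.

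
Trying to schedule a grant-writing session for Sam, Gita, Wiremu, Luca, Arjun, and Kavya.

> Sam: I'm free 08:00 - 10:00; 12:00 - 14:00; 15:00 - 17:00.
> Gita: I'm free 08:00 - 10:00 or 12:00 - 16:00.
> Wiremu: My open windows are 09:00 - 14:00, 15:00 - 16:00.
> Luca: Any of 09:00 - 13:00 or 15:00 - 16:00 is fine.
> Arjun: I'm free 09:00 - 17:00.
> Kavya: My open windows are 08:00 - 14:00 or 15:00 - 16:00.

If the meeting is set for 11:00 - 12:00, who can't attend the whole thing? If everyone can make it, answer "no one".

Gita, Sam

Sam: not fully free for 11:00-12:00. Gita: not fully free for 11:00-12:00. Wiremu: free for 11:00-12:00. Luca: free for 11:00-12:00. Arjun: free for 11:00-12:00. Kavya: free for 11:00-12:00.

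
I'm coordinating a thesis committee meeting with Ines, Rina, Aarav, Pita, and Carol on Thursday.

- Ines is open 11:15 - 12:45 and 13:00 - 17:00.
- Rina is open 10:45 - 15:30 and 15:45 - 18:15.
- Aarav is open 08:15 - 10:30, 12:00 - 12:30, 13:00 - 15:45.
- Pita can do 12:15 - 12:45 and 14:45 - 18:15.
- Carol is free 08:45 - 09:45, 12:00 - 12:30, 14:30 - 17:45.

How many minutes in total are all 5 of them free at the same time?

Ines ∩ Rina: 11:15-12:45, 13:00-15:30, 15:45-17:00.
Ines ∩ Rina ∩ Aarav: 12:00-12:30, 13:00-15:30.
Ines ∩ Rina ∩ Aarav ∩ Pita: 12:15-12:30, 14:45-15:30.
Ines ∩ Rina ∩ Aarav ∩ Pita ∩ Carol: 12:15-12:30, 14:45-15:30.
Summing the common windows: 15 + 45 = 60 minutes.

60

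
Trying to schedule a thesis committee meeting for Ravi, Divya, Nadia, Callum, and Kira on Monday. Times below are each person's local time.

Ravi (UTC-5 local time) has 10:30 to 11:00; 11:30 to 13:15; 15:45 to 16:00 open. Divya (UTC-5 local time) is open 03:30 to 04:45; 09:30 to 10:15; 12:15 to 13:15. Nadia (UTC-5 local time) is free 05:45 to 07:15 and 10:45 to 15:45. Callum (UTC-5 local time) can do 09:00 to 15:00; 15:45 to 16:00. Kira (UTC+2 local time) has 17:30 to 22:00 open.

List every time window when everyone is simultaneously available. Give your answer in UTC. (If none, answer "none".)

17:15-18:15

Ravi in UTC: 15:30-16:00, 16:30-18:15, 20:45-21:00 (add 5h to convert from UTC-5).
Divya in UTC: 08:30-09:45, 14:30-15:15, 17:15-18:15 (add 5h to convert from UTC-5).
Nadia in UTC: 10:45-12:15, 15:45-20:45 (add 5h to convert from UTC-5).
Callum in UTC: 14:00-20:00, 20:45-21:00 (add 5h to convert from UTC-5).
Kira in UTC: 15:30-20:00 (subtract 2h to convert from UTC+2).
Ravi ∩ Divya: 17:15-18:15.
Ravi ∩ Divya ∩ Nadia: 17:15-18:15.
Ravi ∩ Divya ∩ Nadia ∩ Callum: 17:15-18:15.
Ravi ∩ Divya ∩ Nadia ∩ Callum ∩ Kira: 17:15-18:15.
So the common availability across everyone is 17:15-18:15.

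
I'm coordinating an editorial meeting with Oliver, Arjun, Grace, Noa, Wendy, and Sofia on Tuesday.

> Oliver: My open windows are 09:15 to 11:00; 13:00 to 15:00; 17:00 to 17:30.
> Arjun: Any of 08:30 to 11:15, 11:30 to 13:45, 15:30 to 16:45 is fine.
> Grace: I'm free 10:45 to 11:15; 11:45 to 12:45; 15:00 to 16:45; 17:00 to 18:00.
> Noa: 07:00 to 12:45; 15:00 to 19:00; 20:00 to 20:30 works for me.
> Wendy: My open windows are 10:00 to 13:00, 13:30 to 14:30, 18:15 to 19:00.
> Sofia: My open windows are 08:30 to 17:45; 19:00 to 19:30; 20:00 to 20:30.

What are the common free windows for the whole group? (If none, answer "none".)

Oliver ∩ Arjun: 09:15-11:00, 13:00-13:45.
Oliver ∩ Arjun ∩ Grace: 10:45-11:00.
Oliver ∩ Arjun ∩ Grace ∩ Noa: 10:45-11:00.
Oliver ∩ Arjun ∩ Grace ∩ Noa ∩ Wendy: 10:45-11:00.
Oliver ∩ Arjun ∩ Grace ∩ Noa ∩ Wendy ∩ Sofia: 10:45-11:00.

10:45-11:00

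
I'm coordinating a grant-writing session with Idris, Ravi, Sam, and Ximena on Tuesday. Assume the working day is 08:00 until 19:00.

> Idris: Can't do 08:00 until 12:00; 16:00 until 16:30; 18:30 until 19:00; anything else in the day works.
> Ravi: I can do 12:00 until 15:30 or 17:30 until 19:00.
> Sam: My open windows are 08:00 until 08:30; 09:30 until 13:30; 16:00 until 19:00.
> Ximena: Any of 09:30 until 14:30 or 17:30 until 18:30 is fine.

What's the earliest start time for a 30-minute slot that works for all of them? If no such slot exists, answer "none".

12:00

Idris free: 12:00-16:00, 16:30-18:30 (invert busy blocks within the working day).
Ravi free: 12:00-15:30, 17:30-19:00.
Sam free: 08:00-08:30, 09:30-13:30, 16:00-19:00.
Ximena free: 09:30-14:30, 17:30-18:30.
Idris ∩ Ravi: 12:00-15:30, 17:30-18:30.
Idris ∩ Ravi ∩ Sam: 12:00-13:30, 17:30-18:30.
Idris ∩ Ravi ∩ Sam ∩ Ximena: 12:00-13:30, 17:30-18:30.
The first common window of at least 30 minutes is 12:00-13:30, so the earliest start is 12:00.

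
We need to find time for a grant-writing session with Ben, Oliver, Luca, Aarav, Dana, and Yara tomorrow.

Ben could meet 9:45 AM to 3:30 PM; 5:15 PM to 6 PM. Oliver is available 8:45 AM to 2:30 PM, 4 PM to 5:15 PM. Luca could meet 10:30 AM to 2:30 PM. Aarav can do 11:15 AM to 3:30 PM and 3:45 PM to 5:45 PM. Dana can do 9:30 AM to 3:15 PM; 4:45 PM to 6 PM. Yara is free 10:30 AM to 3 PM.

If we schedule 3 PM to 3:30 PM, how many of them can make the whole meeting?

Ben and Aarav can make the full 15:00-15:30 slot — that's 2.

2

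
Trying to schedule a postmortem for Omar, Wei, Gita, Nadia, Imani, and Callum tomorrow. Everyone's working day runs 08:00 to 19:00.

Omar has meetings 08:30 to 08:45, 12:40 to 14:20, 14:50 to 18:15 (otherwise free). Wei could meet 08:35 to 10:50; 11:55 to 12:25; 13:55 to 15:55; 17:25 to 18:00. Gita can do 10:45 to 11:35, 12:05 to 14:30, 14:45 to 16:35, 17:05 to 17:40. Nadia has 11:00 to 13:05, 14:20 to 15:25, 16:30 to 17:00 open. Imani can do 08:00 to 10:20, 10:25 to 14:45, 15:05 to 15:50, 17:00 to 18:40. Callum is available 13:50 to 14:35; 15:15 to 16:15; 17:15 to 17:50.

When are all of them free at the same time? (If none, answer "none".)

Omar free: 08:00-08:30, 08:45-12:40, 14:20-14:50, 18:15-19:00 (invert busy blocks within the working day).
Wei free: 08:35-10:50, 11:55-12:25, 13:55-15:55, 17:25-18:00.
Gita free: 10:45-11:35, 12:05-14:30, 14:45-16:35, 17:05-17:40.
Nadia free: 11:00-13:05, 14:20-15:25, 16:30-17:00.
Imani free: 08:00-10:20, 10:25-14:45, 15:05-15:50, 17:00-18:40.
Callum free: 13:50-14:35, 15:15-16:15, 17:15-17:50.
Omar ∩ Wei: 08:45-10:50, 11:55-12:25, 14:20-14:50.
Omar ∩ Wei ∩ Gita: 10:45-10:50, 12:05-12:25, 14:20-14:30, 14:45-14:50.
Omar ∩ Wei ∩ Gita ∩ Nadia: 12:05-12:25, 14:20-14:30, 14:45-14:50.
Omar ∩ Wei ∩ Gita ∩ Nadia ∩ Imani: 12:05-12:25, 14:20-14:30.
Omar ∩ Wei ∩ Gita ∩ Nadia ∩ Imani ∩ Callum: 14:20-14:30.

14:20-14:30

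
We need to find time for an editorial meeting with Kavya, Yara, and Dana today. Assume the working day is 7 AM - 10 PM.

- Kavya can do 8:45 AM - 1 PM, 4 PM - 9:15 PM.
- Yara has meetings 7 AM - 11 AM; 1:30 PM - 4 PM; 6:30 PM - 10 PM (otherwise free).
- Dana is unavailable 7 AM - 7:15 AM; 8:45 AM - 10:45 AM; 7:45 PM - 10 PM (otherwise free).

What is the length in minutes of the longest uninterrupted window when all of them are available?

Kavya free: 08:45-13:00, 16:00-21:15.
Yara free: 11:00-13:30, 16:00-18:30 (invert busy blocks within the working day).
Dana free: 07:15-08:45, 10:45-19:45 (invert busy blocks within the working day).
Kavya ∩ Yara: 11:00-13:00, 16:00-18:30.
Kavya ∩ Yara ∩ Dana: 11:00-13:00, 16:00-18:30.
So the common availability across everyone is 11:00-13:00, 16:00-18:30.
The longest is 16:00-18:30 at 150 minutes.

150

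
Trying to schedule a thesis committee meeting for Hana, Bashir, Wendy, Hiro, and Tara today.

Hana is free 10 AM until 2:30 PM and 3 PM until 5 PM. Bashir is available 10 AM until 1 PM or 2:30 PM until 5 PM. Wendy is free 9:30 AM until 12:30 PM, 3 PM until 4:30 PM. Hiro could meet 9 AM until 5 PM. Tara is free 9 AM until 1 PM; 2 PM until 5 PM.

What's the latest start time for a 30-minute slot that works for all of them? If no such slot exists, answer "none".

Hana ∩ Bashir: 10:00-13:00, 15:00-17:00.
Hana ∩ Bashir ∩ Wendy: 10:00-12:30, 15:00-16:30.
Hana ∩ Bashir ∩ Wendy ∩ Hiro: 10:00-12:30, 15:00-16:30.
Hana ∩ Bashir ∩ Wendy ∩ Hiro ∩ Tara: 10:00-12:30, 15:00-16:30.
The last common window of at least 30 minutes is 15:00-16:30; a 30-minute meeting can start as late as 16:00 and still end by 16:30.

16:00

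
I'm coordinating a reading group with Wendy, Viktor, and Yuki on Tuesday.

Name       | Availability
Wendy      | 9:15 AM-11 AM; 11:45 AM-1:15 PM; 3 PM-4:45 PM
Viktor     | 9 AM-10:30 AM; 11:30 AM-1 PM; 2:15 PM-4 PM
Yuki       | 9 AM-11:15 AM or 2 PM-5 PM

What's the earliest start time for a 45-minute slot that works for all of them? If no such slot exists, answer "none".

09:15

Wendy ∩ Viktor: 09:15-10:30, 11:45-13:00, 15:00-16:00.
Wendy ∩ Viktor ∩ Yuki: 09:15-10:30, 15:00-16:00.
Those are the intersection windows.
The first common window of at least 45 minutes is 09:15-10:30, so the earliest start is 09:15.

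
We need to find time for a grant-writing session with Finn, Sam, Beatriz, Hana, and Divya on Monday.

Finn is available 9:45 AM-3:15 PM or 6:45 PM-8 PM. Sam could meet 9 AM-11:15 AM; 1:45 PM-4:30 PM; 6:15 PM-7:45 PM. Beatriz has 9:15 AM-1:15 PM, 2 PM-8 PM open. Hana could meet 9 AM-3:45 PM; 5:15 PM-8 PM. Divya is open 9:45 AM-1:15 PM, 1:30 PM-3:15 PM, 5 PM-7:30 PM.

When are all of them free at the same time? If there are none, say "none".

Finn ∩ Sam: 09:45-11:15, 13:45-15:15, 18:45-19:45.
Finn ∩ Sam ∩ Beatriz: 09:45-11:15, 14:00-15:15, 18:45-19:45.
Finn ∩ Sam ∩ Beatriz ∩ Hana: 09:45-11:15, 14:00-15:15, 18:45-19:45.
Finn ∩ Sam ∩ Beatriz ∩ Hana ∩ Divya: 09:45-11:15, 14:00-15:15, 18:45-19:30.
So the common availability across everyone is 09:45-11:15, 14:00-15:15, 18:45-19:30.

09:45-11:15, 14:00-15:15, 18:45-19:30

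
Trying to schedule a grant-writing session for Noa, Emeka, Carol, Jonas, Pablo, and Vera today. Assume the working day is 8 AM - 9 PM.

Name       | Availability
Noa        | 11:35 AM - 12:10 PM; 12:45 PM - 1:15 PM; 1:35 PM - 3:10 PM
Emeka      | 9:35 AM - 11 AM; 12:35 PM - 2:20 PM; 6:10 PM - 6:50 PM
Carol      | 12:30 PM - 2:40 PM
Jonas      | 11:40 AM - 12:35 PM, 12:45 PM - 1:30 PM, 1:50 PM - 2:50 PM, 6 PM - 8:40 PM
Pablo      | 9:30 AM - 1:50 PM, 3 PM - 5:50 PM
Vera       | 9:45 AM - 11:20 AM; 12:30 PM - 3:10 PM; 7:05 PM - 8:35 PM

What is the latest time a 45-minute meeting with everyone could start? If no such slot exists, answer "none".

none

Noa ∩ Emeka: 12:45-13:15, 13:35-14:20.
Noa ∩ Emeka ∩ Carol: 12:45-13:15, 13:35-14:20.
Noa ∩ Emeka ∩ Carol ∩ Jonas: 12:45-13:15, 13:50-14:20.
Noa ∩ Emeka ∩ Carol ∩ Jonas ∩ Pablo: 12:45-13:15.
Noa ∩ Emeka ∩ Carol ∩ Jonas ∩ Pablo ∩ Vera: 12:45-13:15.
No common window is at least 45 minutes long.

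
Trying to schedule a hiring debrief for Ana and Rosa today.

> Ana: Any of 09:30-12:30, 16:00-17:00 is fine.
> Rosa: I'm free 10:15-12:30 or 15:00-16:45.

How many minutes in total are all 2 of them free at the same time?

180

Ana ∩ Rosa: 10:15-12:30, 16:00-16:45.
Summing the common windows: 135 + 45 = 180 minutes.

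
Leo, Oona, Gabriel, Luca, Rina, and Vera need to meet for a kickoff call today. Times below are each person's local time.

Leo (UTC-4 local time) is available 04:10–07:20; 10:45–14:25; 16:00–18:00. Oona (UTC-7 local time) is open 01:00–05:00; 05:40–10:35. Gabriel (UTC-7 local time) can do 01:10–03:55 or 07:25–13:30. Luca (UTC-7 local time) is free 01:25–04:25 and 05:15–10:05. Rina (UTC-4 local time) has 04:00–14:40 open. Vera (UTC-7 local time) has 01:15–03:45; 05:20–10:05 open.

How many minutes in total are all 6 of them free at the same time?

280

Leo in UTC: 08:10-11:20, 14:45-18:25, 20:00-22:00 (add 4h to convert from UTC-4).
Oona in UTC: 08:00-12:00, 12:40-17:35 (add 7h to convert from UTC-7).
Gabriel in UTC: 08:10-10:55, 14:25-20:30 (add 7h to convert from UTC-7).
Luca in UTC: 08:25-11:25, 12:15-17:05 (add 7h to convert from UTC-7).
Rina in UTC: 08:00-18:40 (add 4h to convert from UTC-4).
Vera in UTC: 08:15-10:45, 12:20-17:05 (add 7h to convert from UTC-7).
Leo ∩ Oona: 08:10-11:20, 14:45-17:35.
Leo ∩ Oona ∩ Gabriel: 08:10-10:55, 14:45-17:35.
Leo ∩ Oona ∩ Gabriel ∩ Luca: 08:25-10:55, 14:45-17:05.
Leo ∩ Oona ∩ Gabriel ∩ Luca ∩ Rina: 08:25-10:55, 14:45-17:05.
Leo ∩ Oona ∩ Gabriel ∩ Luca ∩ Rina ∩ Vera: 08:25-10:45, 14:45-17:05.
Those are the intersection windows.
Summing the common windows: 140 + 140 = 280 minutes.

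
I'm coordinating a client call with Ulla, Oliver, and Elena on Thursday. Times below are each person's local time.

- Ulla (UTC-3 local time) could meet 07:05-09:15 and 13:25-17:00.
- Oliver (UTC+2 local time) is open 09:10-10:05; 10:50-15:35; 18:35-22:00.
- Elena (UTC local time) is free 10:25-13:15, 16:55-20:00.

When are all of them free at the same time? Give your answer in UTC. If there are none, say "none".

10:25-12:15, 16:55-20:00

Ulla in UTC: 10:05-12:15, 16:25-20:00 (add 3h to convert from UTC-3).
Oliver in UTC: 07:10-08:05, 08:50-13:35, 16:35-20:00 (subtract 2h to convert from UTC+2).
Elena in UTC: 10:25-13:15, 16:55-20:00.
Ulla ∩ Oliver: 10:05-12:15, 16:35-20:00.
Ulla ∩ Oliver ∩ Elena: 10:25-12:15, 16:55-20:00.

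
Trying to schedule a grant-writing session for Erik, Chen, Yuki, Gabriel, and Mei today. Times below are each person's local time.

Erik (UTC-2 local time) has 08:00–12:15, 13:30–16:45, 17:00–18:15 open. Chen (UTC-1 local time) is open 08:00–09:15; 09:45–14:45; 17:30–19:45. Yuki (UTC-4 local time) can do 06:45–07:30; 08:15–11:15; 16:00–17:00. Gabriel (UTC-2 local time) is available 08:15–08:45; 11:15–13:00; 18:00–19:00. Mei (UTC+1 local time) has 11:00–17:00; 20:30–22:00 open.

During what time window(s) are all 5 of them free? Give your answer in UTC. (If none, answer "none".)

Erik in UTC: 10:00-14:15, 15:30-18:45, 19:00-20:15 (add 2h to convert from UTC-2).
Chen in UTC: 09:00-10:15, 10:45-15:45, 18:30-20:45 (add 1h to convert from UTC-1).
Yuki in UTC: 10:45-11:30, 12:15-15:15, 20:00-21:00 (add 4h to convert from UTC-4).
Gabriel in UTC: 10:15-10:45, 13:15-15:00, 20:00-21:00 (add 2h to convert from UTC-2).
Mei in UTC: 10:00-16:00, 19:30-21:00 (subtract 1h to convert from UTC+1).
Erik ∩ Chen: 10:00-10:15, 10:45-14:15, 15:30-15:45, 18:30-18:45, 19:00-20:15.
Erik ∩ Chen ∩ Yuki: 10:45-11:30, 12:15-14:15, 20:00-20:15.
Erik ∩ Chen ∩ Yuki ∩ Gabriel: 13:15-14:15, 20:00-20:15.
Erik ∩ Chen ∩ Yuki ∩ Gabriel ∩ Mei: 13:15-14:15, 20:00-20:15.

13:15-14:15, 20:00-20:15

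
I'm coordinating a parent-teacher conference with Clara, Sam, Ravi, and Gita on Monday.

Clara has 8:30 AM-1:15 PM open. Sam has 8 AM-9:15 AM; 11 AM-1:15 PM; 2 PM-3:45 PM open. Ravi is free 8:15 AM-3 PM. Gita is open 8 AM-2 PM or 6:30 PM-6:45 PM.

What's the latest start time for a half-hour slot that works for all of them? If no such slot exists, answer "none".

Clara ∩ Sam: 08:30-09:15, 11:00-13:15.
Clara ∩ Sam ∩ Ravi: 08:30-09:15, 11:00-13:15.
Clara ∩ Sam ∩ Ravi ∩ Gita: 08:30-09:15, 11:00-13:15.
The last common window of at least 30 minutes is 11:00-13:15; a 30-minute meeting can start as late as 12:45 and still end by 13:15.

12:45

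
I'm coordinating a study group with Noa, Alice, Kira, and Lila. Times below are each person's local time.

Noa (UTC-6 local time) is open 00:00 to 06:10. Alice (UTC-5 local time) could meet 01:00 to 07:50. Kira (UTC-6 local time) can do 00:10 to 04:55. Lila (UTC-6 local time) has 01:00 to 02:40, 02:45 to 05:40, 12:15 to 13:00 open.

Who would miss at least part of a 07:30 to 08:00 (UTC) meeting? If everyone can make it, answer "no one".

Noa in UTC: 06:00-12:10 (add 6h to convert from UTC-6).
Alice in UTC: 06:00-12:50 (add 5h to convert from UTC-5).
Kira in UTC: 06:10-10:55 (add 6h to convert from UTC-6).
Lila in UTC: 07:00-08:40, 08:45-11:40, 18:15-19:00 (add 6h to convert from UTC-6).
Noa: free for 07:30-08:00. Alice: free for 07:30-08:00. Kira: free for 07:30-08:00. Lila: free for 07:30-08:00.

no one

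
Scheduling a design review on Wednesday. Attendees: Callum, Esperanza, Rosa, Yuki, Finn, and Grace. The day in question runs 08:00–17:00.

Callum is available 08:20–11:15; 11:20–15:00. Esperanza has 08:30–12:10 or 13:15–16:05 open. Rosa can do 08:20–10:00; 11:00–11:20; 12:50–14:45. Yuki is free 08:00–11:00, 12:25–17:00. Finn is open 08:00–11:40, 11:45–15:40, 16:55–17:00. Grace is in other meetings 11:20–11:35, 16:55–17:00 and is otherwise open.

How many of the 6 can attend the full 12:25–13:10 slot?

Callum free: 08:20-11:15, 11:20-15:00.
Esperanza free: 08:30-12:10, 13:15-16:05.
Rosa free: 08:20-10:00, 11:00-11:20, 12:50-14:45.
Yuki free: 08:00-11:00, 12:25-17:00.
Finn free: 08:00-11:40, 11:45-15:40, 16:55-17:00.
Grace free: 08:00-11:20, 11:35-16:55 (invert busy blocks within the working day).
Callum, Yuki, Finn, and Grace can make the full 12:25-13:10 slot — that's 4.

4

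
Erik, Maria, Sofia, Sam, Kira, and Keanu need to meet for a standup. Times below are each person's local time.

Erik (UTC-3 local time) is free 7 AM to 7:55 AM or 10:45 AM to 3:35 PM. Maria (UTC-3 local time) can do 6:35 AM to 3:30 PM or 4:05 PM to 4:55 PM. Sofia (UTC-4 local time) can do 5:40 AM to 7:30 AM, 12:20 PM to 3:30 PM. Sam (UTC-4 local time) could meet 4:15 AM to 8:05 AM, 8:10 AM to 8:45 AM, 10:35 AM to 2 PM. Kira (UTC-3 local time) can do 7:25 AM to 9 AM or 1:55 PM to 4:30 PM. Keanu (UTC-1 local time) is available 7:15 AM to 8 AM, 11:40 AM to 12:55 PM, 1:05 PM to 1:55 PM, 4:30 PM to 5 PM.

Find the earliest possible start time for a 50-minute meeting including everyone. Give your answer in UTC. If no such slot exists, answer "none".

Erik in UTC: 10:00-10:55, 13:45-18:35 (add 3h to convert from UTC-3).
Maria in UTC: 09:35-18:30, 19:05-19:55 (add 3h to convert from UTC-3).
Sofia in UTC: 09:40-11:30, 16:20-19:30 (add 4h to convert from UTC-4).
Sam in UTC: 08:15-12:05, 12:10-12:45, 14:35-18:00 (add 4h to convert from UTC-4).
Kira in UTC: 10:25-12:00, 16:55-19:30 (add 3h to convert from UTC-3).
Keanu in UTC: 08:15-09:00, 12:40-13:55, 14:05-14:55, 17:30-18:00 (add 1h to convert from UTC-1).
Erik ∩ Maria: 10:00-10:55, 13:45-18:30.
Erik ∩ Maria ∩ Sofia: 10:00-10:55, 16:20-18:30.
Erik ∩ Maria ∩ Sofia ∩ Sam: 10:00-10:55, 16:20-18:00.
Erik ∩ Maria ∩ Sofia ∩ Sam ∩ Kira: 10:25-10:55, 16:55-18:00.
Erik ∩ Maria ∩ Sofia ∩ Sam ∩ Kira ∩ Keanu: 17:30-18:00.
No common window is at least 50 minutes long.

none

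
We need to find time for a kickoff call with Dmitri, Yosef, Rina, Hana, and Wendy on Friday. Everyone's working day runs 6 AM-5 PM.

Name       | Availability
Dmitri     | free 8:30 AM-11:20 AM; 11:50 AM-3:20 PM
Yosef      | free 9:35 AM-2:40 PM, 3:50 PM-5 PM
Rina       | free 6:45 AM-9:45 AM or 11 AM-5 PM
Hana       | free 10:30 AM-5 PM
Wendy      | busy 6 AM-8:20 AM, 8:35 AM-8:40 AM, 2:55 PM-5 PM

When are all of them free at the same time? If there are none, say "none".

11:00-11:20, 11:50-14:40

Dmitri free: 08:30-11:20, 11:50-15:20.
Yosef free: 09:35-14:40, 15:50-17:00.
Rina free: 06:45-09:45, 11:00-17:00.
Hana free: 10:30-17:00.
Wendy free: 08:20-08:35, 08:40-14:55 (invert busy blocks within the working day).
Dmitri ∩ Yosef: 09:35-11:20, 11:50-14:40.
Dmitri ∩ Yosef ∩ Rina: 09:35-09:45, 11:00-11:20, 11:50-14:40.
Dmitri ∩ Yosef ∩ Rina ∩ Hana: 11:00-11:20, 11:50-14:40.
Dmitri ∩ Yosef ∩ Rina ∩ Hana ∩ Wendy: 11:00-11:20, 11:50-14:40.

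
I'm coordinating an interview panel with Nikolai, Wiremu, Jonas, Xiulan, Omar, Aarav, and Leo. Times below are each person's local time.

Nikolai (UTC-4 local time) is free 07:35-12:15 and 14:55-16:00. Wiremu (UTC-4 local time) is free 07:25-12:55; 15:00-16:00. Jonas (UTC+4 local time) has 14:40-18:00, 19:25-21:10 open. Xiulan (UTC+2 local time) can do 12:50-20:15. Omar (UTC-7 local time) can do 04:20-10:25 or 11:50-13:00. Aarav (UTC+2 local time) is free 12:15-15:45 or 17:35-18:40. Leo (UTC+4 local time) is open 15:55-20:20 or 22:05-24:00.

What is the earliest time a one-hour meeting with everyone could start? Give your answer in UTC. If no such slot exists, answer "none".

11:55

Nikolai in UTC: 11:35-16:15, 18:55-20:00 (add 4h to convert from UTC-4).
Wiremu in UTC: 11:25-16:55, 19:00-20:00 (add 4h to convert from UTC-4).
Jonas in UTC: 10:40-14:00, 15:25-17:10 (subtract 4h to convert from UTC+4).
Xiulan in UTC: 10:50-18:15 (subtract 2h to convert from UTC+2).
Omar in UTC: 11:20-17:25, 18:50-20:00 (add 7h to convert from UTC-7).
Aarav in UTC: 10:15-13:45, 15:35-16:40 (subtract 2h to convert from UTC+2).
Leo in UTC: 11:55-16:20, 18:05-20:00 (subtract 4h to convert from UTC+4).
Nikolai ∩ Wiremu: 11:35-16:15, 19:00-20:00.
Nikolai ∩ Wiremu ∩ Jonas: 11:35-14:00, 15:25-16:15.
Nikolai ∩ Wiremu ∩ Jonas ∩ Xiulan: 11:35-14:00, 15:25-16:15.
Nikolai ∩ Wiremu ∩ Jonas ∩ Xiulan ∩ Omar: 11:35-14:00, 15:25-16:15.
Nikolai ∩ Wiremu ∩ Jonas ∩ Xiulan ∩ Omar ∩ Aarav: 11:35-13:45, 15:35-16:15.
Nikolai ∩ Wiremu ∩ Jonas ∩ Xiulan ∩ Omar ∩ Aarav ∩ Leo: 11:55-13:45, 15:35-16:15.
Those are the intersection windows.
The first common window of at least 60 minutes is 11:55-13:45, so the earliest start is 11:55.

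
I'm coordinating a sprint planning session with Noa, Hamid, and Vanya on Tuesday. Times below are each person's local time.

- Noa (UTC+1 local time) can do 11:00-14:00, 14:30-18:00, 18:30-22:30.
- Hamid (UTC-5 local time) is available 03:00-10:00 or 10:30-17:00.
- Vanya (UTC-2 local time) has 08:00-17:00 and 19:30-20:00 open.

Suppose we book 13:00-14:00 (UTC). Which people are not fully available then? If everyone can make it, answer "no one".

Noa in UTC: 10:00-13:00, 13:30-17:00, 17:30-21:30 (subtract 1h to convert from UTC+1).
Hamid in UTC: 08:00-15:00, 15:30-22:00 (add 5h to convert from UTC-5).
Vanya in UTC: 10:00-19:00, 21:30-22:00 (add 2h to convert from UTC-2).
Noa: not fully free for 13:00-14:00. Hamid: free for 13:00-14:00. Vanya: free for 13:00-14:00.

Noa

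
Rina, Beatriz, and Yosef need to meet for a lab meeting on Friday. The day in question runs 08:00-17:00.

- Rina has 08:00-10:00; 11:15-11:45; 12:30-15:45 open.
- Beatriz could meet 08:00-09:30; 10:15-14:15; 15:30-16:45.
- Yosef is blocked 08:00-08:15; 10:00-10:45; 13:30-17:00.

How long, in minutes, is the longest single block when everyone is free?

Rina free: 08:00-10:00, 11:15-11:45, 12:30-15:45.
Beatriz free: 08:00-09:30, 10:15-14:15, 15:30-16:45.
Yosef free: 08:15-10:00, 10:45-13:30 (invert busy blocks within the working day).
Rina ∩ Beatriz: 08:00-09:30, 11:15-11:45, 12:30-14:15, 15:30-15:45.
Rina ∩ Beatriz ∩ Yosef: 08:15-09:30, 11:15-11:45, 12:30-13:30.
So the common availability across everyone is 08:15-09:30, 11:15-11:45, 12:30-13:30.
The longest is 08:15-09:30 at 75 minutes.

75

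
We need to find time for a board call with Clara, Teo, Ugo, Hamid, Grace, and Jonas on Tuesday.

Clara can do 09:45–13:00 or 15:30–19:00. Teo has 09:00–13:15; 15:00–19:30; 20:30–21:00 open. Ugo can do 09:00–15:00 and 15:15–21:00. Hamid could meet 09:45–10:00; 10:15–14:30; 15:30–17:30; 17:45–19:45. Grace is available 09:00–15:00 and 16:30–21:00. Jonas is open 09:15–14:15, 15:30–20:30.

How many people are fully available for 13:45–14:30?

3

Ugo, Hamid, and Grace can make the full 13:45-14:30 slot — that's 3.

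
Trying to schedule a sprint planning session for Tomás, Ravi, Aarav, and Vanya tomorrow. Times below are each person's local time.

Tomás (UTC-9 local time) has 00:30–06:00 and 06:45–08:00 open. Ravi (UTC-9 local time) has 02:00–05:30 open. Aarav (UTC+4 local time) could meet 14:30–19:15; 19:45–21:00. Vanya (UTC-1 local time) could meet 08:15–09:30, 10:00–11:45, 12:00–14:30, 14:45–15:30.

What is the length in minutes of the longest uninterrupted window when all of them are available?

105

Tomás in UTC: 09:30-15:00, 15:45-17:00 (add 9h to convert from UTC-9).
Ravi in UTC: 11:00-14:30 (add 9h to convert from UTC-9).
Aarav in UTC: 10:30-15:15, 15:45-17:00 (subtract 4h to convert from UTC+4).
Vanya in UTC: 09:15-10:30, 11:00-12:45, 13:00-15:30, 15:45-16:30 (add 1h to convert from UTC-1).
Tomás ∩ Ravi: 11:00-14:30.
Tomás ∩ Ravi ∩ Aarav: 11:00-14:30.
Tomás ∩ Ravi ∩ Aarav ∩ Vanya: 11:00-12:45, 13:00-14:30.
The longest is 11:00-12:45 at 105 minutes.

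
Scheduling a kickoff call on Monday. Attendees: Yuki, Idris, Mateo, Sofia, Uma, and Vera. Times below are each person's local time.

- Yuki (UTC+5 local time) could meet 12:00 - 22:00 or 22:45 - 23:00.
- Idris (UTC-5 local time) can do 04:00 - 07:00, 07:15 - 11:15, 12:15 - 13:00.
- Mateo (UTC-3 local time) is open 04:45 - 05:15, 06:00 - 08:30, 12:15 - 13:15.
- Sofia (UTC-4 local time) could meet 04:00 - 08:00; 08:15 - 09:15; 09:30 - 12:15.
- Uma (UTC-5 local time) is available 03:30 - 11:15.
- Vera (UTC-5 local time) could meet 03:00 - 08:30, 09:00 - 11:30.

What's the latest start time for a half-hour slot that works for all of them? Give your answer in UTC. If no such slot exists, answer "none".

Yuki in UTC: 07:00-17:00, 17:45-18:00 (subtract 5h to convert from UTC+5).
Idris in UTC: 09:00-12:00, 12:15-16:15, 17:15-18:00 (add 5h to convert from UTC-5).
Mateo in UTC: 07:45-08:15, 09:00-11:30, 15:15-16:15 (add 3h to convert from UTC-3).
Sofia in UTC: 08:00-12:00, 12:15-13:15, 13:30-16:15 (add 4h to convert from UTC-4).
Uma in UTC: 08:30-16:15 (add 5h to convert from UTC-5).
Vera in UTC: 08:00-13:30, 14:00-16:30 (add 5h to convert from UTC-5).
Yuki ∩ Idris: 09:00-12:00, 12:15-16:15, 17:45-18:00.
Yuki ∩ Idris ∩ Mateo: 09:00-11:30, 15:15-16:15.
Yuki ∩ Idris ∩ Mateo ∩ Sofia: 09:00-11:30, 15:15-16:15.
Yuki ∩ Idris ∩ Mateo ∩ Sofia ∩ Uma: 09:00-11:30, 15:15-16:15.
Yuki ∩ Idris ∩ Mateo ∩ Sofia ∩ Uma ∩ Vera: 09:00-11:30, 15:15-16:15.
The last common window of at least 30 minutes is 15:15-16:15; a 30-minute meeting can start as late as 15:45 and still end by 16:15.

15:45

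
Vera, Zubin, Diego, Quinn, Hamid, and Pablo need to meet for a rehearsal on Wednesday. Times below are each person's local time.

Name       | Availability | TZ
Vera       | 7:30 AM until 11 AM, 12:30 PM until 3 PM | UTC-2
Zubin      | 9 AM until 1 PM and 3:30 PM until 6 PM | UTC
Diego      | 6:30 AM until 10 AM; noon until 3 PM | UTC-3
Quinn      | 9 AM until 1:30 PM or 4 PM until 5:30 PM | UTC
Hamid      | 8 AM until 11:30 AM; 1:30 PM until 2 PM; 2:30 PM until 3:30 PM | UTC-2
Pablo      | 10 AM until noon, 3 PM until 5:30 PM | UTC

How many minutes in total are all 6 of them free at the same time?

Vera in UTC: 09:30-13:00, 14:30-17:00 (add 2h to convert from UTC-2).
Zubin in UTC: 09:00-13:00, 15:30-18:00.
Diego in UTC: 09:30-13:00, 15:00-18:00 (add 3h to convert from UTC-3).
Quinn in UTC: 09:00-13:30, 16:00-17:30.
Hamid in UTC: 10:00-13:30, 15:30-16:00, 16:30-17:30 (add 2h to convert from UTC-2).
Pablo in UTC: 10:00-12:00, 15:00-17:30.
Vera ∩ Zubin: 09:30-13:00, 15:30-17:00.
Vera ∩ Zubin ∩ Diego: 09:30-13:00, 15:30-17:00.
Vera ∩ Zubin ∩ Diego ∩ Quinn: 09:30-13:00, 16:00-17:00.
Vera ∩ Zubin ∩ Diego ∩ Quinn ∩ Hamid: 10:00-13:00, 16:30-17:00.
Vera ∩ Zubin ∩ Diego ∩ Quinn ∩ Hamid ∩ Pablo: 10:00-12:00, 16:30-17:00.
Those are the intersection windows.
Summing the common windows: 120 + 30 = 150 minutes.

150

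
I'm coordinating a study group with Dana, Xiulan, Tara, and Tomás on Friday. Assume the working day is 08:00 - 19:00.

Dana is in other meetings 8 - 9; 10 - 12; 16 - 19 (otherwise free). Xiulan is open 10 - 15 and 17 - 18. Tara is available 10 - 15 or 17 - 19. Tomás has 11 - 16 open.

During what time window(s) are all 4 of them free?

Dana free: 09:00-10:00, 12:00-16:00 (invert busy blocks within the working day).
Xiulan free: 10:00-15:00, 17:00-18:00.
Tara free: 10:00-15:00, 17:00-19:00.
Tomás free: 11:00-16:00.
Dana ∩ Xiulan: 12:00-15:00.
Dana ∩ Xiulan ∩ Tara: 12:00-15:00.
Dana ∩ Xiulan ∩ Tara ∩ Tomás: 12:00-15:00.

12:00-15:00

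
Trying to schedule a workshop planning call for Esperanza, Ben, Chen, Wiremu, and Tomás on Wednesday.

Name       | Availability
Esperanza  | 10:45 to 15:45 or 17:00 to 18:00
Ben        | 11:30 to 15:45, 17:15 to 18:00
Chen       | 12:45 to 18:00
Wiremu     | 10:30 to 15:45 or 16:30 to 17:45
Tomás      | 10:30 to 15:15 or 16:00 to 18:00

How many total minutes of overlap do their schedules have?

Esperanza ∩ Ben: 11:30-15:45, 17:15-18:00.
Esperanza ∩ Ben ∩ Chen: 12:45-15:45, 17:15-18:00.
Esperanza ∩ Ben ∩ Chen ∩ Wiremu: 12:45-15:45, 17:15-17:45.
Esperanza ∩ Ben ∩ Chen ∩ Wiremu ∩ Tomás: 12:45-15:15, 17:15-17:45.
So the common availability across everyone is 12:45-15:15, 17:15-17:45.
Summing the common windows: 150 + 30 = 180 minutes.

180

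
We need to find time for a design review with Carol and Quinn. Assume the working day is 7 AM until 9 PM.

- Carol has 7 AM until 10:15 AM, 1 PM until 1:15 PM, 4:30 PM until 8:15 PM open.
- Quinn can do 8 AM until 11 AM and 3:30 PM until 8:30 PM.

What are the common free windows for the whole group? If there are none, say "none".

Carol ∩ Quinn: 08:00-10:15, 16:30-20:15.

08:00-10:15, 16:30-20:15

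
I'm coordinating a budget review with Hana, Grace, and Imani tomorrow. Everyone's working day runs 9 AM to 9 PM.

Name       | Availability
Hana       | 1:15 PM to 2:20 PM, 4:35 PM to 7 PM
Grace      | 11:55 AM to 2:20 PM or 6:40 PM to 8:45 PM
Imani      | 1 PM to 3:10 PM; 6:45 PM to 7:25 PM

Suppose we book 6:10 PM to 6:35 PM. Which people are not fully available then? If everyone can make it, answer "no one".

Hana: free for 18:10-18:35. Grace: not fully free for 18:10-18:35. Imani: not fully free for 18:10-18:35.

Grace, Imani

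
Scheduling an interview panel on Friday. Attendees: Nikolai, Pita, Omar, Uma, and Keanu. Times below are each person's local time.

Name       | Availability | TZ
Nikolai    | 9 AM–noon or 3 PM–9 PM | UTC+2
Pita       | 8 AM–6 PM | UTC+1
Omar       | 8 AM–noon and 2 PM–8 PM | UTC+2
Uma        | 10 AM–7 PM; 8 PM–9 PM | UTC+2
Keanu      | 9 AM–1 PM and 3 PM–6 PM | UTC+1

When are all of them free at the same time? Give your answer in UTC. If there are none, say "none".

08:00-10:00, 14:00-17:00

Nikolai in UTC: 07:00-10:00, 13:00-19:00 (subtract 2h to convert from UTC+2).
Pita in UTC: 07:00-17:00 (subtract 1h to convert from UTC+1).
Omar in UTC: 06:00-10:00, 12:00-18:00 (subtract 2h to convert from UTC+2).
Uma in UTC: 08:00-17:00, 18:00-19:00 (subtract 2h to convert from UTC+2).
Keanu in UTC: 08:00-12:00, 14:00-17:00 (subtract 1h to convert from UTC+1).
Nikolai ∩ Pita: 07:00-10:00, 13:00-17:00.
Nikolai ∩ Pita ∩ Omar: 07:00-10:00, 13:00-17:00.
Nikolai ∩ Pita ∩ Omar ∩ Uma: 08:00-10:00, 13:00-17:00.
Nikolai ∩ Pita ∩ Omar ∩ Uma ∩ Keanu: 08:00-10:00, 14:00-17:00.
Those are the intersection windows.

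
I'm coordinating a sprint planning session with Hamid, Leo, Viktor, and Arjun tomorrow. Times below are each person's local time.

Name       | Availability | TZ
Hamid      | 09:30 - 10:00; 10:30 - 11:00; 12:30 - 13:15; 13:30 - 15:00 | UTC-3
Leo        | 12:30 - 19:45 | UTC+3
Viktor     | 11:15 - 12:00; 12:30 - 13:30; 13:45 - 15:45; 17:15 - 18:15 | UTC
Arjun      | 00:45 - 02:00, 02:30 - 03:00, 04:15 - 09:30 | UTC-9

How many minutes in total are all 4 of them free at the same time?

Hamid in UTC: 12:30-13:00, 13:30-14:00, 15:30-16:15, 16:30-18:00 (add 3h to convert from UTC-3).
Leo in UTC: 09:30-16:45 (subtract 3h to convert from UTC+3).
Viktor in UTC: 11:15-12:00, 12:30-13:30, 13:45-15:45, 17:15-18:15.
Arjun in UTC: 09:45-11:00, 11:30-12:00, 13:15-18:30 (add 9h to convert from UTC-9).
Hamid ∩ Leo: 12:30-13:00, 13:30-14:00, 15:30-16:15, 16:30-16:45.
Hamid ∩ Leo ∩ Viktor: 12:30-13:00, 13:45-14:00, 15:30-15:45.
Hamid ∩ Leo ∩ Viktor ∩ Arjun: 13:45-14:00, 15:30-15:45.
Those are the intersection windows.
Summing the common windows: 15 + 15 = 30 minutes.

30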